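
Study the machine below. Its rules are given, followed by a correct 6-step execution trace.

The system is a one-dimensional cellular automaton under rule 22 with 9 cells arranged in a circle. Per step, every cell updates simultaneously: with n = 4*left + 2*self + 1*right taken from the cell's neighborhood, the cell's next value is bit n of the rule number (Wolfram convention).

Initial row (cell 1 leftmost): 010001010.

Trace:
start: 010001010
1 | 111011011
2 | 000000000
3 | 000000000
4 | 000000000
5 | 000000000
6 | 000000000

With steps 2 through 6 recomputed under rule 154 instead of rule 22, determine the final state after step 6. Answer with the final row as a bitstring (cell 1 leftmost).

(re-executing steps 2..6 under rule 154; state before step 2: 111011011)
2 | 110010011
3 | 101101111
4 | 001001111
5 | 110111110
6 | 100111100

100111100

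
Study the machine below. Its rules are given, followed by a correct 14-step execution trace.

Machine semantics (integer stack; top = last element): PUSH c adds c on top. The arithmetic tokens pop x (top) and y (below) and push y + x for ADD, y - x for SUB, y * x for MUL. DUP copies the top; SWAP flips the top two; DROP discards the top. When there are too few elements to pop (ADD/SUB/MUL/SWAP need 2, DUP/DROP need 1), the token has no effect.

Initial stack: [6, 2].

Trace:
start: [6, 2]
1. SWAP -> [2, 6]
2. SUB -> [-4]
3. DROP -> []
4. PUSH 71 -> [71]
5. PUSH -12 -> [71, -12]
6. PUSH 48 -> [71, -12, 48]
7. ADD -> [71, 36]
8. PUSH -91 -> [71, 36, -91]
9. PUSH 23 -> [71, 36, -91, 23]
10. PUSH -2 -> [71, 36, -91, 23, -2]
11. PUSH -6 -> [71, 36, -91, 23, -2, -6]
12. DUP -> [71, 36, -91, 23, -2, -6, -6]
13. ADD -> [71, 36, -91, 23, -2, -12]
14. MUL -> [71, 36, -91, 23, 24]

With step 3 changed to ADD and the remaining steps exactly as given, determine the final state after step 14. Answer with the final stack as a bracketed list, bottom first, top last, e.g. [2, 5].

(re-executing from step 3 with the substitution; state before step 3: [-4])
3. ADD -> [-4]
4. PUSH 71 -> [-4, 71]
5. PUSH -12 -> [-4, 71, -12]
6. PUSH 48 -> [-4, 71, -12, 48]
7. ADD -> [-4, 71, 36]
8. PUSH -91 -> [-4, 71, 36, -91]
9. PUSH 23 -> [-4, 71, 36, -91, 23]
10. PUSH -2 -> [-4, 71, 36, -91, 23, -2]
11. PUSH -6 -> [-4, 71, 36, -91, 23, -2, -6]
12. DUP -> [-4, 71, 36, -91, 23, -2, -6, -6]
13. ADD -> [-4, 71, 36, -91, 23, -2, -12]
14. MUL -> [-4, 71, 36, -91, 23, 24]

[-4, 71, 36, -91, 23, 24]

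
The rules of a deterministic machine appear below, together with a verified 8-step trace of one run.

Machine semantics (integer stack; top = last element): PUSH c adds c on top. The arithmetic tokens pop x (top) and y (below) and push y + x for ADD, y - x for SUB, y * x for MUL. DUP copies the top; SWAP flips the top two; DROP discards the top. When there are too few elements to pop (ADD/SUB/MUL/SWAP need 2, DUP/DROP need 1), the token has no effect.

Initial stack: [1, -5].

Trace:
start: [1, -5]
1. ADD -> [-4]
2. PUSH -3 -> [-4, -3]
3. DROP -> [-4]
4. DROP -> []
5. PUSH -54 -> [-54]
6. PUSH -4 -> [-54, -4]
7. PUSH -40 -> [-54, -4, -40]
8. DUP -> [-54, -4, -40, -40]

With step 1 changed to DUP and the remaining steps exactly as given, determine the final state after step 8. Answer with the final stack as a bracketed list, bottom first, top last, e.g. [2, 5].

[1, -5, -54, -4, -40, -40]

(re-executing from step 1 with the substitution; state before step 1: [1, -5])
1. DUP -> [1, -5, -5]
2. PUSH -3 -> [1, -5, -5, -3]
3. DROP -> [1, -5, -5]
4. DROP -> [1, -5]
5. PUSH -54 -> [1, -5, -54]
6. PUSH -4 -> [1, -5, -54, -4]
7. PUSH -40 -> [1, -5, -54, -4, -40]
8. DUP -> [1, -5, -54, -4, -40, -40]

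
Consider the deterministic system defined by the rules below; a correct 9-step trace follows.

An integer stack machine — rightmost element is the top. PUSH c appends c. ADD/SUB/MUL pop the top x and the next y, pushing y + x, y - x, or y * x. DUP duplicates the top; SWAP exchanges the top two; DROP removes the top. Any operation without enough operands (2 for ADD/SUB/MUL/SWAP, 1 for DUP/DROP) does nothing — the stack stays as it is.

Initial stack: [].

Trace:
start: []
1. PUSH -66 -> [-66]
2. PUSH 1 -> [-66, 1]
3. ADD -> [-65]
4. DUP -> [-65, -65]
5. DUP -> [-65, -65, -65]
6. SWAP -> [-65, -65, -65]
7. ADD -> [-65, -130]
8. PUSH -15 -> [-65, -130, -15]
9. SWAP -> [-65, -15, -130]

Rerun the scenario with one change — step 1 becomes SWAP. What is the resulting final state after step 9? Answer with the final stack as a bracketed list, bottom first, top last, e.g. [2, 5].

[1, -15, 2]

(re-executing from step 1 with the substitution; state before step 1: [])
1. SWAP -> []
2. PUSH 1 -> [1]
3. ADD -> [1]
4. DUP -> [1, 1]
5. DUP -> [1, 1, 1]
6. SWAP -> [1, 1, 1]
7. ADD -> [1, 2]
8. PUSH -15 -> [1, 2, -15]
9. SWAP -> [1, -15, 2]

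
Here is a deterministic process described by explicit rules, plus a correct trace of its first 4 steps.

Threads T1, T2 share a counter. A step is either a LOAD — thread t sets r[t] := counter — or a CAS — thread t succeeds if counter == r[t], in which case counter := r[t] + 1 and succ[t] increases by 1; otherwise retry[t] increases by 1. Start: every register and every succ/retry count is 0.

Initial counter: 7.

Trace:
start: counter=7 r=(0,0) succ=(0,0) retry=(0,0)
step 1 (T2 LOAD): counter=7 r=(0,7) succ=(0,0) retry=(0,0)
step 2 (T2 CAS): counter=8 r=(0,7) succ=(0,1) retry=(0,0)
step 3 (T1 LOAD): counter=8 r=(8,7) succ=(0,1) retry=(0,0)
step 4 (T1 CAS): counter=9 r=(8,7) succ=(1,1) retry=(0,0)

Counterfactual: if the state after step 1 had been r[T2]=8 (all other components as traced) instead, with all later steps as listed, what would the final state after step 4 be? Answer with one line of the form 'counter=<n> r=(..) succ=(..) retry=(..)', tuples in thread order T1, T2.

counter=8 r=(7,8) succ=(1,0) retry=(0,1)

state after step 1 := counter=7 r=(0,8) succ=(0,0) retry=(0,0)
step 2 (T2 CAS): counter=7 r=(0,8) succ=(0,0) retry=(0,1)
step 3 (T1 LOAD): counter=7 r=(7,8) succ=(0,0) retry=(0,1)
step 4 (T1 CAS): counter=8 r=(7,8) succ=(1,0) retry=(0,1)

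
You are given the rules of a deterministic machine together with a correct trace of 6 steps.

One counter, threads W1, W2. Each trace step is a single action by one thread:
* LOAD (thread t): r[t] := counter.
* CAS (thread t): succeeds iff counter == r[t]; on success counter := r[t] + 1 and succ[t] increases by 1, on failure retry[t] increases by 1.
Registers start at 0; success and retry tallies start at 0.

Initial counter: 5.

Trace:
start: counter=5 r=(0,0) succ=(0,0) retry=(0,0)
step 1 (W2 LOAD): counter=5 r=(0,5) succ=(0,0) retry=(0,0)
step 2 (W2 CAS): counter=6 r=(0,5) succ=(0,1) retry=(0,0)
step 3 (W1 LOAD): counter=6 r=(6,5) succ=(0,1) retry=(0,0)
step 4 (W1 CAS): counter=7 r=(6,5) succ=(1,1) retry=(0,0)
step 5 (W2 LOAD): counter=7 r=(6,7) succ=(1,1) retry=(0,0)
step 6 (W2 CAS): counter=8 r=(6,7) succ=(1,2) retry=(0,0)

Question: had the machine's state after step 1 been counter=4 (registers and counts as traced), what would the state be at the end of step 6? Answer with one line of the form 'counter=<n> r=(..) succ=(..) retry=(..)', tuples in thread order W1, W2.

counter=6 r=(4,5) succ=(1,1) retry=(0,1)

state after step 1 := counter=4 r=(0,5) succ=(0,0) retry=(0,0)
step 2 (W2 CAS): counter=4 r=(0,5) succ=(0,0) retry=(0,1)
step 3 (W1 LOAD): counter=4 r=(4,5) succ=(0,0) retry=(0,1)
step 4 (W1 CAS): counter=5 r=(4,5) succ=(1,0) retry=(0,1)
step 5 (W2 LOAD): counter=5 r=(4,5) succ=(1,0) retry=(0,1)
step 6 (W2 CAS): counter=6 r=(4,5) succ=(1,1) retry=(0,1)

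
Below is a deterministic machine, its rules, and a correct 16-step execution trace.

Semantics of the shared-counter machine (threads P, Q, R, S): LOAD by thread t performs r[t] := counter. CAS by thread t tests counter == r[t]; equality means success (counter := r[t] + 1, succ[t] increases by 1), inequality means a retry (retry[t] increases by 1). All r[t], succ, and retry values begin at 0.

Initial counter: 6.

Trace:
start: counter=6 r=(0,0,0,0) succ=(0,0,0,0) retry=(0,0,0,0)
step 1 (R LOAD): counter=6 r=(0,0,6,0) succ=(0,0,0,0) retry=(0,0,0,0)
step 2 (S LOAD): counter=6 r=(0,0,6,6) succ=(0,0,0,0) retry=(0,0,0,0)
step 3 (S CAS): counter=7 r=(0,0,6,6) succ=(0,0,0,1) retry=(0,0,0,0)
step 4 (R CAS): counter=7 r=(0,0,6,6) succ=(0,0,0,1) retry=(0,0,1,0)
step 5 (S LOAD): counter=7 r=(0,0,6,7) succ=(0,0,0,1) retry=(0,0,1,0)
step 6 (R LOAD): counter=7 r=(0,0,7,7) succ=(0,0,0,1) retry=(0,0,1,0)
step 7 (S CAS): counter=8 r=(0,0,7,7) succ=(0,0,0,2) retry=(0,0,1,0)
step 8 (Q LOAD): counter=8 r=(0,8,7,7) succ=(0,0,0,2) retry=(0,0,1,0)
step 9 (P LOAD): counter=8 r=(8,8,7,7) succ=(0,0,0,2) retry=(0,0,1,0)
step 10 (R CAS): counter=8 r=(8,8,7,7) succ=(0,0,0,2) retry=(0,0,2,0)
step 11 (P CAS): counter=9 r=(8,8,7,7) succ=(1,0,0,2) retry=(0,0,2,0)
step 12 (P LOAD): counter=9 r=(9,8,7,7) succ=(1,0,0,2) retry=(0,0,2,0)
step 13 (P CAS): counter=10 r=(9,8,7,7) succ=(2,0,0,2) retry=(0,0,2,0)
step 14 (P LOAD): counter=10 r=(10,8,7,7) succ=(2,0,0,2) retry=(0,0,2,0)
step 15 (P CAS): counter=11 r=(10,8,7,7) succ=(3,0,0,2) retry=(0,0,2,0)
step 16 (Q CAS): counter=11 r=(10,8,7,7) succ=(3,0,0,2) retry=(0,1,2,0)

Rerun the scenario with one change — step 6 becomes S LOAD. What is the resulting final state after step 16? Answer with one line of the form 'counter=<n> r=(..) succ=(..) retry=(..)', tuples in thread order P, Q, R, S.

(re-executing from step 6 with the substitution; state before step 6: counter=7 r=(0,0,6,7) succ=(0,0,0,1) retry=(0,0,1,0))
step 6 (S LOAD): counter=7 r=(0,0,6,7) succ=(0,0,0,1) retry=(0,0,1,0)
step 7 (S CAS): counter=8 r=(0,0,6,7) succ=(0,0,0,2) retry=(0,0,1,0)
step 8 (Q LOAD): counter=8 r=(0,8,6,7) succ=(0,0,0,2) retry=(0,0,1,0)
step 9 (P LOAD): counter=8 r=(8,8,6,7) succ=(0,0,0,2) retry=(0,0,1,0)
step 10 (R CAS): counter=8 r=(8,8,6,7) succ=(0,0,0,2) retry=(0,0,2,0)
step 11 (P CAS): counter=9 r=(8,8,6,7) succ=(1,0,0,2) retry=(0,0,2,0)
step 12 (P LOAD): counter=9 r=(9,8,6,7) succ=(1,0,0,2) retry=(0,0,2,0)
step 13 (P CAS): counter=10 r=(9,8,6,7) succ=(2,0,0,2) retry=(0,0,2,0)
step 14 (P LOAD): counter=10 r=(10,8,6,7) succ=(2,0,0,2) retry=(0,0,2,0)
step 15 (P CAS): counter=11 r=(10,8,6,7) succ=(3,0,0,2) retry=(0,0,2,0)
step 16 (Q CAS): counter=11 r=(10,8,6,7) succ=(3,0,0,2) retry=(0,1,2,0)

counter=11 r=(10,8,6,7) succ=(3,0,0,2) retry=(0,1,2,0)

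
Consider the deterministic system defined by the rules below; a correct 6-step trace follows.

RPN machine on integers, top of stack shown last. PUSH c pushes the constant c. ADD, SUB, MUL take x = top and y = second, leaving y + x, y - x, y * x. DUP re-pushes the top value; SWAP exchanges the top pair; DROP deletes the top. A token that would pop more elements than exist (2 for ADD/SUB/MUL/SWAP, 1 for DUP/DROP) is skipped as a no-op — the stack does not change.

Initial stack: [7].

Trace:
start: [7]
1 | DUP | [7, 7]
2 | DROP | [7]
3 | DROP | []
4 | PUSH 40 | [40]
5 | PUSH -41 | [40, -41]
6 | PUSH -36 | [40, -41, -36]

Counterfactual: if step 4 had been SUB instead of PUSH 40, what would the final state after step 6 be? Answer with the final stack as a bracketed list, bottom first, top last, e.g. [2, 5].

(re-executing from step 4 with the substitution; state before step 4: [])
4 | SUB | []
5 | PUSH -41 | [-41]
6 | PUSH -36 | [-41, -36]

[-41, -36]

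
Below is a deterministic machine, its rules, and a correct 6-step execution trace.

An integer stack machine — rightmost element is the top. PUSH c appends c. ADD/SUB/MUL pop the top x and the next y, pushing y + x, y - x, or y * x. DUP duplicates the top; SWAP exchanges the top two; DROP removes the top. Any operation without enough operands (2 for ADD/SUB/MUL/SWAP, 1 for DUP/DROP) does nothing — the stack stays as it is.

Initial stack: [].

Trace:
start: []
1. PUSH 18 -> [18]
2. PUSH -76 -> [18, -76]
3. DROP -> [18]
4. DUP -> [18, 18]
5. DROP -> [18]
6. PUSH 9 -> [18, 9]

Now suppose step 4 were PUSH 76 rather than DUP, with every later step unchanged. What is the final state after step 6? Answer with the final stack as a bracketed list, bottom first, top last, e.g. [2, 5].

(re-executing from step 4 with the substitution; state before step 4: [18])
4. PUSH 76 -> [18, 76]
5. DROP -> [18]
6. PUSH 9 -> [18, 9]

[18, 9]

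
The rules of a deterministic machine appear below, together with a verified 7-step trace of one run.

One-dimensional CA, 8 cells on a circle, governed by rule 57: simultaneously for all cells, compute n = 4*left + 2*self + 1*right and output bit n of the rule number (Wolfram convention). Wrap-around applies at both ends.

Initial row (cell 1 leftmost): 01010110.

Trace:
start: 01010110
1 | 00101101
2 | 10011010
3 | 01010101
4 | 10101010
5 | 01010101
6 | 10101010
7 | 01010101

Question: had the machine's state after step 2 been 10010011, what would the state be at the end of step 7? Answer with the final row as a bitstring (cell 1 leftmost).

10100100

state after step 2 := 10010011
3 | 01001010
4 | 00100101
5 | 10010010
6 | 01001001
7 | 10100100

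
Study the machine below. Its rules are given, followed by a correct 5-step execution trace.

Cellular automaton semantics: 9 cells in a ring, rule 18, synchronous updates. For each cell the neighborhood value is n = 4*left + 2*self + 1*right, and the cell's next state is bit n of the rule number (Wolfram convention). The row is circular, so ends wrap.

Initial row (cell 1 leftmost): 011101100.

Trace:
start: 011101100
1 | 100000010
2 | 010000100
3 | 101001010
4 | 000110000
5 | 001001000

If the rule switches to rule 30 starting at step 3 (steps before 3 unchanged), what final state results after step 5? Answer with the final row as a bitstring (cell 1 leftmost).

(re-executing steps 3..5 under rule 30; state before step 3: 010000100)
3 | 111001110
4 | 100111000
5 | 111100101

111100101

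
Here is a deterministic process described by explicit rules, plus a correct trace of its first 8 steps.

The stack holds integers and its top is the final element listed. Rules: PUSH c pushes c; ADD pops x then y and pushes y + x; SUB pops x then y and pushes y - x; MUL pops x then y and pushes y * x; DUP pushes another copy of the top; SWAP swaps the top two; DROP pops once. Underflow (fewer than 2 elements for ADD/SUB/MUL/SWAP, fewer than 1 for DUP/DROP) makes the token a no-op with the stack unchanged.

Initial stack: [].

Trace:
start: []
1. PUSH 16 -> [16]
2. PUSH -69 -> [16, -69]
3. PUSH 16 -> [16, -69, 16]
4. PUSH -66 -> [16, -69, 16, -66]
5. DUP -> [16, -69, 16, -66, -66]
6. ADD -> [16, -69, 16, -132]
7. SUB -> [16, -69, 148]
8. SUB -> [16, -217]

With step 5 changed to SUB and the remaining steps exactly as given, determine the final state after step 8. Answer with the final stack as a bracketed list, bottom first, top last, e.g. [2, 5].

[3]

(re-executing from step 5 with the substitution; state before step 5: [16, -69, 16, -66])
5. SUB -> [16, -69, 82]
6. ADD -> [16, 13]
7. SUB -> [3]
8. SUB -> [3]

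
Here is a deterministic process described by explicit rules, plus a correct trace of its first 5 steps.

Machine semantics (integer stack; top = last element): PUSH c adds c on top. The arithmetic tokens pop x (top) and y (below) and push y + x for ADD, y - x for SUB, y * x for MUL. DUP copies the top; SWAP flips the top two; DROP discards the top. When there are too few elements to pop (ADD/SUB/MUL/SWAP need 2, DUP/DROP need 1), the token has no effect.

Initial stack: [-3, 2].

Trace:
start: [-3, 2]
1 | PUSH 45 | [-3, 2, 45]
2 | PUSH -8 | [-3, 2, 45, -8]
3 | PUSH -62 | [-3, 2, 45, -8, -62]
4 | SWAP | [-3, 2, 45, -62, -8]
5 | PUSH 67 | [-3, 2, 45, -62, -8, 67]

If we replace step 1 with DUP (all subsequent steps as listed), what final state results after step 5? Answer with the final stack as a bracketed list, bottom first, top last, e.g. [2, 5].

[-3, 2, 2, -62, -8, 67]

(re-executing from step 1 with the substitution; state before step 1: [-3, 2])
1 | DUP | [-3, 2, 2]
2 | PUSH -8 | [-3, 2, 2, -8]
3 | PUSH -62 | [-3, 2, 2, -8, -62]
4 | SWAP | [-3, 2, 2, -62, -8]
5 | PUSH 67 | [-3, 2, 2, -62, -8, 67]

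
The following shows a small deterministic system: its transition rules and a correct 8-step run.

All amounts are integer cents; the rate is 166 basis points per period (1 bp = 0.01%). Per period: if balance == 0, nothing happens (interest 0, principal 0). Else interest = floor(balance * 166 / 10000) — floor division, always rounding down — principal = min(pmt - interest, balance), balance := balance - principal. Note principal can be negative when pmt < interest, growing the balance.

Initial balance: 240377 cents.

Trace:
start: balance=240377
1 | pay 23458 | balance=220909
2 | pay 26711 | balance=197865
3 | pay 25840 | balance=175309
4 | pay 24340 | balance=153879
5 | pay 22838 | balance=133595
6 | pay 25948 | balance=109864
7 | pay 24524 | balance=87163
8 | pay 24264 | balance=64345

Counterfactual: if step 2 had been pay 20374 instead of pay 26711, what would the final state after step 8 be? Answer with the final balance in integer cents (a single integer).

(re-executing from step 2 with the substitution; state before step 2: balance=220909)
2 | pay 20374 | balance=204202
3 | pay 25840 | balance=181751
4 | pay 24340 | balance=160428
5 | pay 22838 | balance=140253
6 | pay 25948 | balance=116633
7 | pay 24524 | balance=94045
8 | pay 24264 | balance=71342

71342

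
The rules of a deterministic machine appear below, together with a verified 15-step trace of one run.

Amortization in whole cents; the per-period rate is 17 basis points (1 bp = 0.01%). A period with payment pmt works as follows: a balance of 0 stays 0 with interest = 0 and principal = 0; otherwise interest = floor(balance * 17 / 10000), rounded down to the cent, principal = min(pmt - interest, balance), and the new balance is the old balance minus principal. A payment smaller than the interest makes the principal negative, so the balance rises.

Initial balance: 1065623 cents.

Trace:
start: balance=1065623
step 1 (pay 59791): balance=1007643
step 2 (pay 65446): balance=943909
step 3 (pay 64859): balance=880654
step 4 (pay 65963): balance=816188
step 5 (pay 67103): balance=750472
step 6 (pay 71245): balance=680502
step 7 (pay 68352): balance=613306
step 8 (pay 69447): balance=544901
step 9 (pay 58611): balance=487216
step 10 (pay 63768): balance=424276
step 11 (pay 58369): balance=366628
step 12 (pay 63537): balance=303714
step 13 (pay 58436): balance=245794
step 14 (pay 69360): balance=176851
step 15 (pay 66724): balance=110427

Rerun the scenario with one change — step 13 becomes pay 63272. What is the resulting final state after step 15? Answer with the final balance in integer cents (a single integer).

(re-executing from step 13 with the substitution; state before step 13: balance=303714)
step 13 (pay 63272): balance=240958
step 14 (pay 69360): balance=172007
step 15 (pay 66724): balance=105575

105575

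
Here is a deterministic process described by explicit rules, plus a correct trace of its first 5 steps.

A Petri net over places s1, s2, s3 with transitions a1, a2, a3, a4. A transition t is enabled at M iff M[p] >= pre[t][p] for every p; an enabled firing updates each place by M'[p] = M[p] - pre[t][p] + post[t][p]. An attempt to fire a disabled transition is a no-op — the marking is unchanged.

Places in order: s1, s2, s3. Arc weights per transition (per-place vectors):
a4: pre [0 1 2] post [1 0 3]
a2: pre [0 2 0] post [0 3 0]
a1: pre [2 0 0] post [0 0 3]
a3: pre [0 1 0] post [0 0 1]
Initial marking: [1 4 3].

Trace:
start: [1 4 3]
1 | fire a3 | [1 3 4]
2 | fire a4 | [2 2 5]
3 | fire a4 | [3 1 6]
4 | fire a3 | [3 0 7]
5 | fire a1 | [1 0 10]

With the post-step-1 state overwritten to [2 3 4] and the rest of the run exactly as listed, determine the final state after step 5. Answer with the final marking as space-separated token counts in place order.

2 0 10

state after step 1 := [2 3 4]
2 | fire a4 | [3 2 5]
3 | fire a4 | [4 1 6]
4 | fire a3 | [4 0 7]
5 | fire a1 | [2 0 10]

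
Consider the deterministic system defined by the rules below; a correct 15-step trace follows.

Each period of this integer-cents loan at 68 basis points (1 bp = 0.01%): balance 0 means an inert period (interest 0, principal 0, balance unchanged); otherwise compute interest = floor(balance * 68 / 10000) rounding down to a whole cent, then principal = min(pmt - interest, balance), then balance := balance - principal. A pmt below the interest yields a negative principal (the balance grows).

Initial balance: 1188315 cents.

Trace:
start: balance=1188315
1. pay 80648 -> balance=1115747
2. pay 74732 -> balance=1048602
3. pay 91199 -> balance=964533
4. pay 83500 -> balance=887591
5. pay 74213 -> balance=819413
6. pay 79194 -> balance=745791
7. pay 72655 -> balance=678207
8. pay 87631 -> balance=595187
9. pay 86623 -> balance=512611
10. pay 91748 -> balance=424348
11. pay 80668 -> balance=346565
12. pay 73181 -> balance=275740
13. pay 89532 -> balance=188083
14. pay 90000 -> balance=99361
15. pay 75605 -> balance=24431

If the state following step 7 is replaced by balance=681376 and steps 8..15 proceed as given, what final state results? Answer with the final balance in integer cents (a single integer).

state after step 7 := balance=681376
8. pay 87631 -> balance=598378
9. pay 86623 -> balance=515823
10. pay 91748 -> balance=427582
11. pay 80668 -> balance=349821
12. pay 73181 -> balance=279018
13. pay 89532 -> balance=191383
14. pay 90000 -> balance=102684
15. pay 75605 -> balance=27777

27777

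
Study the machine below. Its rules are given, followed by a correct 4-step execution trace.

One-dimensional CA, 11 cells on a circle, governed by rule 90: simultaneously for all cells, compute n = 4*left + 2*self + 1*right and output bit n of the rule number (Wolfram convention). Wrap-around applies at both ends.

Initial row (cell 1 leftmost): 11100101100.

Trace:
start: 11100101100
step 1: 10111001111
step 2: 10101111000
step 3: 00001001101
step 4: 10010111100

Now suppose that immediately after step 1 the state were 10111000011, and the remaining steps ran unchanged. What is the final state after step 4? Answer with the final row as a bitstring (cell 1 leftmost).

00011000011

state after step 1 := 10111000011
step 2: 10101100110
step 3: 00001111110
step 4: 00011000011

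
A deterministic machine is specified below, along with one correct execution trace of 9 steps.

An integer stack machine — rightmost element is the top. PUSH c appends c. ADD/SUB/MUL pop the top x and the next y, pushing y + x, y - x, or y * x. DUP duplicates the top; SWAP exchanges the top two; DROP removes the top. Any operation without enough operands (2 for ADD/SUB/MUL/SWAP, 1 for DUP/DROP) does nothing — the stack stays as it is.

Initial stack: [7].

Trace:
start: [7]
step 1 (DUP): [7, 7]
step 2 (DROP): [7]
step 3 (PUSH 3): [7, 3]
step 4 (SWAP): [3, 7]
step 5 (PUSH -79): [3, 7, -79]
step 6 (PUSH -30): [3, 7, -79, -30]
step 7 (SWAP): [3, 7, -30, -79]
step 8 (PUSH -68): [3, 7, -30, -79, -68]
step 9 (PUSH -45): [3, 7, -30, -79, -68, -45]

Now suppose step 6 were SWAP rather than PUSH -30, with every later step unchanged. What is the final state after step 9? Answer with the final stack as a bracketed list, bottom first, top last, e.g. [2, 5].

[3, 7, -79, -68, -45]

(re-executing from step 6 with the substitution; state before step 6: [3, 7, -79])
step 6 (SWAP): [3, -79, 7]
step 7 (SWAP): [3, 7, -79]
step 8 (PUSH -68): [3, 7, -79, -68]
step 9 (PUSH -45): [3, 7, -79, -68, -45]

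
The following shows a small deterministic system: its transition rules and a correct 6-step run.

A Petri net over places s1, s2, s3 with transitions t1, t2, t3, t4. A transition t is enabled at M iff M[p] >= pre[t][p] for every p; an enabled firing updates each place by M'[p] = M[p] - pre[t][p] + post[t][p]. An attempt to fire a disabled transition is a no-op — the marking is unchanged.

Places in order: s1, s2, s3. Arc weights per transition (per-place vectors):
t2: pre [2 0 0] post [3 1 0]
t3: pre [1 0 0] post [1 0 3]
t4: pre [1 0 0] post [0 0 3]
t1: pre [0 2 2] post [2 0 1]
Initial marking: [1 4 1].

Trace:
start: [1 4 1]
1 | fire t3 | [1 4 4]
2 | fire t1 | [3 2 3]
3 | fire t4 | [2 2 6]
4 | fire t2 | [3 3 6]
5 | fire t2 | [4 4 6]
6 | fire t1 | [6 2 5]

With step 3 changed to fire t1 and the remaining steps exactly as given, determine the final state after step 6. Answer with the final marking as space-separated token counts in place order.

(re-executing from step 3 with the substitution; state before step 3: [3 2 3])
3 | fire t1 | [5 0 2]
4 | fire t2 | [6 1 2]
5 | fire t2 | [7 2 2]
6 | fire t1 | [9 0 1]

9 0 1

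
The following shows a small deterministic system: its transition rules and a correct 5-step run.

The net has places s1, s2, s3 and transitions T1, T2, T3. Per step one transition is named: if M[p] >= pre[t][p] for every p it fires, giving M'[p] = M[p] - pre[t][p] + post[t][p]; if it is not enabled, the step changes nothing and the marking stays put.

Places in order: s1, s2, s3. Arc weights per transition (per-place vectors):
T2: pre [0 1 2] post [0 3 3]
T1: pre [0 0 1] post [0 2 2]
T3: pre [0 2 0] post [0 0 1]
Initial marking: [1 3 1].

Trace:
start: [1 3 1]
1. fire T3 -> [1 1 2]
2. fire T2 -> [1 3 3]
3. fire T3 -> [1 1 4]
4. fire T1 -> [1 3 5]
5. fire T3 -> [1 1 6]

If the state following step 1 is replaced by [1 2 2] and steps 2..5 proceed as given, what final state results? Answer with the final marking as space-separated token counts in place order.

1 2 6

state after step 1 := [1 2 2]
2. fire T2 -> [1 4 3]
3. fire T3 -> [1 2 4]
4. fire T1 -> [1 4 5]
5. fire T3 -> [1 2 6]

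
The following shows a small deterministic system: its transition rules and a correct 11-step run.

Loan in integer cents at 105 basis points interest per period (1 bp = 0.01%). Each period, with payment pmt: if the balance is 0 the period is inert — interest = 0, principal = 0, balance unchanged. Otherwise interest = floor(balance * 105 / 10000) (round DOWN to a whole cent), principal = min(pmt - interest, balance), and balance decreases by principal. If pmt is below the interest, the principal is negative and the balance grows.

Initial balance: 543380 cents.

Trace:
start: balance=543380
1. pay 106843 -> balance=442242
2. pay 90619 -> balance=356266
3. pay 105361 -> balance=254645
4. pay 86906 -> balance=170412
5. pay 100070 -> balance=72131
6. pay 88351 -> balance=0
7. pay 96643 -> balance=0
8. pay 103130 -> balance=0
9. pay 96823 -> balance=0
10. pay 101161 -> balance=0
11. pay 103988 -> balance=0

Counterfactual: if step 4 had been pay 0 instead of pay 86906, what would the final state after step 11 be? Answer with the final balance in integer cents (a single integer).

(re-executing from step 4 with the substitution; state before step 4: balance=254645)
4. pay 0 -> balance=257318
5. pay 100070 -> balance=159949
6. pay 88351 -> balance=73277
7. pay 96643 -> balance=0
8. pay 103130 -> balance=0
9. pay 96823 -> balance=0
10. pay 101161 -> balance=0
11. pay 103988 -> balance=0

0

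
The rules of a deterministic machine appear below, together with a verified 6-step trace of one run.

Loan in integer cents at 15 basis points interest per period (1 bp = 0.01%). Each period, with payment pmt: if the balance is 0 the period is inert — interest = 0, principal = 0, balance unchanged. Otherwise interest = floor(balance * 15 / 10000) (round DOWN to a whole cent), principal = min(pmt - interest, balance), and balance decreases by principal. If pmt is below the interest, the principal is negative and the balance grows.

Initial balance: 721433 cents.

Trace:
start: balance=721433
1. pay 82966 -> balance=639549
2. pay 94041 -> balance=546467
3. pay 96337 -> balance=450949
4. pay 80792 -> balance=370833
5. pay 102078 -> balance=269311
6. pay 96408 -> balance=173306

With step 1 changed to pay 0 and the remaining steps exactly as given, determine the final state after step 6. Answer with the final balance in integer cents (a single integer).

256897

(re-executing from step 1 with the substitution; state before step 1: balance=721433)
1. pay 0 -> balance=722515
2. pay 94041 -> balance=629557
3. pay 96337 -> balance=534164
4. pay 80792 -> balance=454173
5. pay 102078 -> balance=352776
6. pay 96408 -> balance=256897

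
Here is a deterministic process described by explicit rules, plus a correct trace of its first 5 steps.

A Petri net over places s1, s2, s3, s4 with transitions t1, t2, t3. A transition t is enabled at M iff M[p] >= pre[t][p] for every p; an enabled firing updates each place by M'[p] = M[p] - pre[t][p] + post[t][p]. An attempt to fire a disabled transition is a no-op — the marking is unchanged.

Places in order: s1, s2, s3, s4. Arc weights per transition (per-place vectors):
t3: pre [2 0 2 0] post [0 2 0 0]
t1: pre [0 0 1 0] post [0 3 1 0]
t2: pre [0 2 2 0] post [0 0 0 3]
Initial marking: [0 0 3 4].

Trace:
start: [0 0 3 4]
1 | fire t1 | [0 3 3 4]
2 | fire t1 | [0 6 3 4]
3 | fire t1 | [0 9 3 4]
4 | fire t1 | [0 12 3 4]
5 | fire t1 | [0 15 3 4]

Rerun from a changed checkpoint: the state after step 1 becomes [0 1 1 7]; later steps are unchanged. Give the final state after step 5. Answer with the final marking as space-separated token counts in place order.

0 13 1 7

state after step 1 := [0 1 1 7]
2 | fire t1 | [0 4 1 7]
3 | fire t1 | [0 7 1 7]
4 | fire t1 | [0 10 1 7]
5 | fire t1 | [0 13 1 7]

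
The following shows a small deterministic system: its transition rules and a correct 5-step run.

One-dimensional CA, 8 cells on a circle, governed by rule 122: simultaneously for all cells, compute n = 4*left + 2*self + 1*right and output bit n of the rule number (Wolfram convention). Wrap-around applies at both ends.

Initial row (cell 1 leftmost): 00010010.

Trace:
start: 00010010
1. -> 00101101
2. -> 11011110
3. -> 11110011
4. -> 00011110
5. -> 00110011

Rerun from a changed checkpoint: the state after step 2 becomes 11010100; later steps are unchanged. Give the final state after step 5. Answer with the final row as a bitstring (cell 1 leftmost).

01111111

state after step 2 := 11010100
3. -> 11101011
4. -> 00110110
5. -> 01111111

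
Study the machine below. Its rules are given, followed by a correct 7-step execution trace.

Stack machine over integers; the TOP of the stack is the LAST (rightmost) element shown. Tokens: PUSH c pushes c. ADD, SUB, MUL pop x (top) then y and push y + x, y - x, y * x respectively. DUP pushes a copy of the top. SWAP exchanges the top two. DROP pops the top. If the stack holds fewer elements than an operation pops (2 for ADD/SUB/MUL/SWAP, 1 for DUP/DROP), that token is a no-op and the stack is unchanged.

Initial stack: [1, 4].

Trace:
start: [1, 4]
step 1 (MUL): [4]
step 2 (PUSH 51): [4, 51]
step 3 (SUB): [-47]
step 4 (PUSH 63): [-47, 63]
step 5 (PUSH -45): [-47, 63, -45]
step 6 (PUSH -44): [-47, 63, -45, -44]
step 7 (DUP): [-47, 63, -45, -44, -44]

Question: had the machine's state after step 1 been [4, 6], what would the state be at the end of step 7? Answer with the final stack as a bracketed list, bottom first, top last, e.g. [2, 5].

[4, -45, 63, -45, -44, -44]

state after step 1 := [4, 6]
step 2 (PUSH 51): [4, 6, 51]
step 3 (SUB): [4, -45]
step 4 (PUSH 63): [4, -45, 63]
step 5 (PUSH -45): [4, -45, 63, -45]
step 6 (PUSH -44): [4, -45, 63, -45, -44]
step 7 (DUP): [4, -45, 63, -45, -44, -44]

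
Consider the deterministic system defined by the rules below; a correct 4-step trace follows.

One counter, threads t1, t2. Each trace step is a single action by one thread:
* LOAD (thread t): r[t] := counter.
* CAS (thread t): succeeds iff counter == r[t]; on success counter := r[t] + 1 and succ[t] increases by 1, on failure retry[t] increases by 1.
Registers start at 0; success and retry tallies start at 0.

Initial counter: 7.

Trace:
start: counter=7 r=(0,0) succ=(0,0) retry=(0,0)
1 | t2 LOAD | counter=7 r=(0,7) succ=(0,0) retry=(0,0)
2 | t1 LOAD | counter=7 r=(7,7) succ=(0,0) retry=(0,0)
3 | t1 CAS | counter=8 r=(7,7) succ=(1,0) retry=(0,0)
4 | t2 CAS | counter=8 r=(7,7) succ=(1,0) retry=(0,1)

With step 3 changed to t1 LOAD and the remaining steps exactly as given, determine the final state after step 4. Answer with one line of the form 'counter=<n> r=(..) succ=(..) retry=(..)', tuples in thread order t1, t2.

(re-executing from step 3 with the substitution; state before step 3: counter=7 r=(7,7) succ=(0,0) retry=(0,0))
3 | t1 LOAD | counter=7 r=(7,7) succ=(0,0) retry=(0,0)
4 | t2 CAS | counter=8 r=(7,7) succ=(0,1) retry=(0,0)

counter=8 r=(7,7) succ=(0,1) retry=(0,0)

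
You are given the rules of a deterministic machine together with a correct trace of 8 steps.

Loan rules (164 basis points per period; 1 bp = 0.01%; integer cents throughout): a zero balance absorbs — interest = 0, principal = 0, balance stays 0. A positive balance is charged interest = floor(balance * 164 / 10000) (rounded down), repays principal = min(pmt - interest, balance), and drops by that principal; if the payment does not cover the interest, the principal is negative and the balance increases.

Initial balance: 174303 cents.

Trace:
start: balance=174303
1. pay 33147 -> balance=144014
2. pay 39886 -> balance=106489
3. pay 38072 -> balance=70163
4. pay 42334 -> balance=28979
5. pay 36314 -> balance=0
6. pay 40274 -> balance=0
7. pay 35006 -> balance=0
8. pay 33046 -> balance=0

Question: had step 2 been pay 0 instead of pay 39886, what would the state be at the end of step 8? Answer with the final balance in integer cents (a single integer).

0

(re-executing from step 2 with the substitution; state before step 2: balance=144014)
2. pay 0 -> balance=146375
3. pay 38072 -> balance=110703
4. pay 42334 -> balance=70184
5. pay 36314 -> balance=35021
6. pay 40274 -> balance=0
7. pay 35006 -> balance=0
8. pay 33046 -> balance=0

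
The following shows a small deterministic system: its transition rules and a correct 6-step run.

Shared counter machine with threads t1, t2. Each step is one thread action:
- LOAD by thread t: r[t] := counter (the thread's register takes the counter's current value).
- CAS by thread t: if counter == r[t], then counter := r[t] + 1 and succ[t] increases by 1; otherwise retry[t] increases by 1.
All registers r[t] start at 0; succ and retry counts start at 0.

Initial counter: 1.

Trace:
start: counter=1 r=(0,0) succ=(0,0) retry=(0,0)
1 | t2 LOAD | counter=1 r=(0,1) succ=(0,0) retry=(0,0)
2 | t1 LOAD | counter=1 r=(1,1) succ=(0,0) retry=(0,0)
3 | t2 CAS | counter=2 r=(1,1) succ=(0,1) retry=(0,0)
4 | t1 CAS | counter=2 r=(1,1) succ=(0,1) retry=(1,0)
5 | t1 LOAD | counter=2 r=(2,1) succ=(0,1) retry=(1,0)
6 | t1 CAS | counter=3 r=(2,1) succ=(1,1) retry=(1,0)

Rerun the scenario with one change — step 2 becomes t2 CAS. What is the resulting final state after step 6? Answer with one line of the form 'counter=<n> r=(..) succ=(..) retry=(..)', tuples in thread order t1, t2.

(re-executing from step 2 with the substitution; state before step 2: counter=1 r=(0,1) succ=(0,0) retry=(0,0))
2 | t2 CAS | counter=2 r=(0,1) succ=(0,1) retry=(0,0)
3 | t2 CAS | counter=2 r=(0,1) succ=(0,1) retry=(0,1)
4 | t1 CAS | counter=2 r=(0,1) succ=(0,1) retry=(1,1)
5 | t1 LOAD | counter=2 r=(2,1) succ=(0,1) retry=(1,1)
6 | t1 CAS | counter=3 r=(2,1) succ=(1,1) retry=(1,1)

counter=3 r=(2,1) succ=(1,1) retry=(1,1)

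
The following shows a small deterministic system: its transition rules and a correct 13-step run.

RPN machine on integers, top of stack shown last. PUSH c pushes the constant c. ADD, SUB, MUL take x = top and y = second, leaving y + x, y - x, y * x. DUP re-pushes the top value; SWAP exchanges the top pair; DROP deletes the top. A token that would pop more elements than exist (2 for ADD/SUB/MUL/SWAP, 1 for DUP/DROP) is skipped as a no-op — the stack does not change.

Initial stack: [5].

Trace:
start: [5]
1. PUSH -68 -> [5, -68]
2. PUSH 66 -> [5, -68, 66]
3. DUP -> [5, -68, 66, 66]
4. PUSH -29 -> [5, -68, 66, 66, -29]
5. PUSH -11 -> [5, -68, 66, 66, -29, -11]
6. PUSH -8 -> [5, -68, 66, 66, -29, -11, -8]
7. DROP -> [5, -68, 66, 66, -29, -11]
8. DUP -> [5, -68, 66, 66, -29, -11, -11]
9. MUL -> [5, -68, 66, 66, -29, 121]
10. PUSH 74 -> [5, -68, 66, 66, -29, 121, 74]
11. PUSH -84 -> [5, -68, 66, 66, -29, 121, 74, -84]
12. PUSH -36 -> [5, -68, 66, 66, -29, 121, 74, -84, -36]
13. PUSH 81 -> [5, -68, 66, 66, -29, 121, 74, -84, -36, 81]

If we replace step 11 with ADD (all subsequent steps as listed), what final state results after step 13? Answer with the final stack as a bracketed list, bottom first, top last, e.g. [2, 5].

(re-executing from step 11 with the substitution; state before step 11: [5, -68, 66, 66, -29, 121, 74])
11. ADD -> [5, -68, 66, 66, -29, 195]
12. PUSH -36 -> [5, -68, 66, 66, -29, 195, -36]
13. PUSH 81 -> [5, -68, 66, 66, -29, 195, -36, 81]

[5, -68, 66, 66, -29, 195, -36, 81]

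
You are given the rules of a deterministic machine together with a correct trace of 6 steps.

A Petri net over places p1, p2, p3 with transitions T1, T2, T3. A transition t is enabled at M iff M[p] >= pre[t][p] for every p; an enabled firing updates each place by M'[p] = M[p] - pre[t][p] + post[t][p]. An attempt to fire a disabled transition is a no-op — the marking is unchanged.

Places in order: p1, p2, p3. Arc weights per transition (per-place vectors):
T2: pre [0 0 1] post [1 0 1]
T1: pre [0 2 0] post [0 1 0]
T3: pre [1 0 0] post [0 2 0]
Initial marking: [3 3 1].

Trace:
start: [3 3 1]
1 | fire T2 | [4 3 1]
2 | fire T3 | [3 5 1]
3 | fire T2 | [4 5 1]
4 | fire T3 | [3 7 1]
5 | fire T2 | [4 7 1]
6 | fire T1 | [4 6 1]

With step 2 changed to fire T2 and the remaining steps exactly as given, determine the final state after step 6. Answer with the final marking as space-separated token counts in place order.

6 4 1

(re-executing from step 2 with the substitution; state before step 2: [4 3 1])
2 | fire T2 | [5 3 1]
3 | fire T2 | [6 3 1]
4 | fire T3 | [5 5 1]
5 | fire T2 | [6 5 1]
6 | fire T1 | [6 4 1]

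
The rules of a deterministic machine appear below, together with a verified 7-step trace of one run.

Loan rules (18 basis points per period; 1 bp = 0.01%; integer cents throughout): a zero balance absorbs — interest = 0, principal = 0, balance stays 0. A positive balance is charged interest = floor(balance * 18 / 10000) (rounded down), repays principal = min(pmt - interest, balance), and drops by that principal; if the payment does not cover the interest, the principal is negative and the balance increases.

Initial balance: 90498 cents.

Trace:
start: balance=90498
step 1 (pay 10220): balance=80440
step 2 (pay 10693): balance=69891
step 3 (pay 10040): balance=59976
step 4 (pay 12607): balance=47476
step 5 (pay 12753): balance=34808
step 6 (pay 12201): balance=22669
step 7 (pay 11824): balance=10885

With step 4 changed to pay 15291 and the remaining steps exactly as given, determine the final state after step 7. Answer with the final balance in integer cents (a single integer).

(re-executing from step 4 with the substitution; state before step 4: balance=59976)
step 4 (pay 15291): balance=44792
step 5 (pay 12753): balance=32119
step 6 (pay 12201): balance=19975
step 7 (pay 11824): balance=8186

8186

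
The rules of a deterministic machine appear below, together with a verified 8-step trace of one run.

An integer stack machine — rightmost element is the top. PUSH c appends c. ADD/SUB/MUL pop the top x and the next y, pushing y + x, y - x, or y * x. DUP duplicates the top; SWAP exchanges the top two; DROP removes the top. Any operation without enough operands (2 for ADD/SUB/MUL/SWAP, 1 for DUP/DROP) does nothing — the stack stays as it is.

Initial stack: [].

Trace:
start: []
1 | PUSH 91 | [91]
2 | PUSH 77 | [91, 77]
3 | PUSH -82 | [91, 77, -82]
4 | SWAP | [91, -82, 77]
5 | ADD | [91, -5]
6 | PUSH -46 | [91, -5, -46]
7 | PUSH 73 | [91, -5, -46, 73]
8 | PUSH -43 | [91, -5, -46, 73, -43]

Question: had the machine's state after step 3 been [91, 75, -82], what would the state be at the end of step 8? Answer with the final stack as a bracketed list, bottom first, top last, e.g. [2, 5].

[91, -7, -46, 73, -43]

state after step 3 := [91, 75, -82]
4 | SWAP | [91, -82, 75]
5 | ADD | [91, -7]
6 | PUSH -46 | [91, -7, -46]
7 | PUSH 73 | [91, -7, -46, 73]
8 | PUSH -43 | [91, -7, -46, 73, -43]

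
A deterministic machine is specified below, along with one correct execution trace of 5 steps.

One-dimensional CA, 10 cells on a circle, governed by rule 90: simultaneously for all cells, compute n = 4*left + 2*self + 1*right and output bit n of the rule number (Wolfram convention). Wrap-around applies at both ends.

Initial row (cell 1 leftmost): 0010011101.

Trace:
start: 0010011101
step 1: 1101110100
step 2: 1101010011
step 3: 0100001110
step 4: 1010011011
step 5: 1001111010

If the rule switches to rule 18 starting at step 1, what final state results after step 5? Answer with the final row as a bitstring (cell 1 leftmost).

(re-executing steps 1..5 under rule 18; state before step 1: 0010011101)
step 1: 1101100000
step 2: 0000010001
step 3: 1000101010
step 4: 0101000000
step 5: 1000100000

1000100000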